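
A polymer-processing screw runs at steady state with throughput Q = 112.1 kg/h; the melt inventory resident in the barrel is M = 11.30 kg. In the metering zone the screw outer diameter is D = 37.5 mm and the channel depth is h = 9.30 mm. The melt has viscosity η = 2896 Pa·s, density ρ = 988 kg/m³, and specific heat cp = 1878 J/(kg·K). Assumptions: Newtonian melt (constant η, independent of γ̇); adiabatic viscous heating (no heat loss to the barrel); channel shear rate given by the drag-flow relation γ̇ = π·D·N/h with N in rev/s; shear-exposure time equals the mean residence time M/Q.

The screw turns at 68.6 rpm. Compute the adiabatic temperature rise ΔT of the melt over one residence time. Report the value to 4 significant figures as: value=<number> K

Throughput in SI: Q_s = 112.1 kg/h ÷ 3600 s/h = 0.0311389 kg/s
t_res = M / Q_s = 11.30 ÷ 0.0311389 = 362.89 s
D = 37.5 mm = 0.0375 m;  h = 9.30 mm = 0.0093 m;  N = 68.6 rpm / 60 = 1.14333 rev/s
Shear rate: γ̇ = πDN/h = π·0.0375·1.14333/0.0093 = 14.4834 s⁻¹
ΔT = η·γ̇²·t_res / (ρ·cp) = 2896 · (14.4834)² · 362.89 / (988 · 1878) = 118.813 K

value=118.8 K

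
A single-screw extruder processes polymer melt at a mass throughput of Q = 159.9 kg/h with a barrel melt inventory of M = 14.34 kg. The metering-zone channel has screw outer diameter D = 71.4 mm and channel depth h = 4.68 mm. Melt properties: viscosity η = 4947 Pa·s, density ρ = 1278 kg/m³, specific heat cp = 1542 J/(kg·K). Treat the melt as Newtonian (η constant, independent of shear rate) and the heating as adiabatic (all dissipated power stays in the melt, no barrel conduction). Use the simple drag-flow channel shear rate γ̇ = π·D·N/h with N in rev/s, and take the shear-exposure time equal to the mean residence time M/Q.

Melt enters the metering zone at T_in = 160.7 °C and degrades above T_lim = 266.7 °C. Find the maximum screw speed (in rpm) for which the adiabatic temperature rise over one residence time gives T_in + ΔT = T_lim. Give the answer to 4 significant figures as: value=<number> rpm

Convert throughput: Q = 159.9 kg/h = 159.9/3600 = 0.0444167 kg/s
t_res = M / Q_s = 14.34 / 0.0444167 = 322.852 s
Convert to metres: D = 0.0714 m, h = 0.00468 m
ΔT_a = T_lim − T_in = 266.7 − 160.7 = 106 K
Invert ΔT = ηγ̇²t_res/(ρcp) for γ̇: γ̇_max² = ΔT_a ρ cp / (η t_res) = 106·1278·1542 / (4947·322.852) = 130.79 s⁻²
Take the square root: γ̇_max = √(130.79) = 11.4364 s⁻¹
N_max = γ̇_max·h / (π·D) = 11.4364 · 0.00468 / (π · 0.0714) = 0.238608 rev/s = 14.3165 rpm

value=14.32 rpm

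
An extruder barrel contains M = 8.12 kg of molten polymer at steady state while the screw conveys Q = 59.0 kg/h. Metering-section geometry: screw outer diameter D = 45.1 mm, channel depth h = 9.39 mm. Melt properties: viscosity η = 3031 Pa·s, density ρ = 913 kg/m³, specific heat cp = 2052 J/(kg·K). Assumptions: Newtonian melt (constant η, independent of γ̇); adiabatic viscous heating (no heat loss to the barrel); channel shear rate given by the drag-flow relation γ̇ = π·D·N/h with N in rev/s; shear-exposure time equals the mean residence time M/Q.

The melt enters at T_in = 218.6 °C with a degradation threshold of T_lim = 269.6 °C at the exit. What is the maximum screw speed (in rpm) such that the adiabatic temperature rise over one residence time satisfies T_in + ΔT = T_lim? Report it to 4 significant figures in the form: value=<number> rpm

Convert throughput: Q = 59.0 kg/h = 59.0/3600 = 0.0163889 kg/s
t_res = M / Q_s = 8.12 ÷ 0.0163889 = 495.458 s
D = 45.1 mm = 0.0451 m;  h = 9.39 mm = 0.00939 m
ΔT_a = T_lim − T_in = 269.6 °C − 218.6 °C = 51 K
Invert ΔT = ηγ̇²t_res/(ρcp) for γ̇: γ̇_max² = ΔT_a ρ cp / (η t_res) = 51·913·2052 / (3031·495.458) = 63.6247 s⁻²
γ̇_max = √63.6247 = 7.97651 s⁻¹
N_max = γ̇_max·h / (π·D) = 7.97651 · 0.00939 / (π · 0.0451) = 0.52863 rev/s = 31.7178 rpm

value=31.72 rpm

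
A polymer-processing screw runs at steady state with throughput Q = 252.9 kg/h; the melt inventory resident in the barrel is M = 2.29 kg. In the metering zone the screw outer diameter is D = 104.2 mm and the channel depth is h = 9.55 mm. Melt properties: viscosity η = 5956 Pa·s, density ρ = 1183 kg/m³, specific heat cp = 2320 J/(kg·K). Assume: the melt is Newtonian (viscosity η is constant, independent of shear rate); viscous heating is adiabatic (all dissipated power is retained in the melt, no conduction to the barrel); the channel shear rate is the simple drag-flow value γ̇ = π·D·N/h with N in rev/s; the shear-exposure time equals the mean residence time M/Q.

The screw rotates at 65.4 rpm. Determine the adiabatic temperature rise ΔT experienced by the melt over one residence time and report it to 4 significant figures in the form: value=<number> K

value=98.75 K

Convert throughput: Q = 252.9 kg/h = 252.9/3600 = 0.07025 kg/s
Mean residence time: t_res = M/Q_s = 2.29 kg / 0.07025 kg/s = 32.5979 s
Geometry in metres: D = 104.2 mm → 0.1042 m, h = 9.55 mm → 0.00955 m; screw speed N = 65.4 rpm = 1.09 rev/s
γ̇ = π·D·N / h = π · 0.1042 · 1.09 / 0.00955 = 37.3629 s⁻¹
Adiabatic rise: ΔT = η γ̇² t_res / (ρ cp) = 5956·(37.3629)²·32.5979 / (1183·2320) = 98.7535 K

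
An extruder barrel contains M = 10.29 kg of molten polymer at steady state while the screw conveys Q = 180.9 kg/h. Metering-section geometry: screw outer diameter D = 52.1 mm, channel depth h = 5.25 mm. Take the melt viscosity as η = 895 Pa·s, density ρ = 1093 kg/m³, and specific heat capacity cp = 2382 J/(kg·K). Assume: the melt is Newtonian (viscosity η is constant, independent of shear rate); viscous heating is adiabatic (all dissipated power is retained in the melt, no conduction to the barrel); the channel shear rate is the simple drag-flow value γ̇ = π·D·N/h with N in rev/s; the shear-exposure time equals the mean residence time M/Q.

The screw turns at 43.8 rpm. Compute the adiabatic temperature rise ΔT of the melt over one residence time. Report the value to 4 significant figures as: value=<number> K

value=36.46 K

Throughput in SI: Q_s = 180.9 kg/h ÷ 3600 s/h = 0.05025 kg/s
t_res = M / Q_s = 10.29 ÷ 0.05025 = 204.776 s
Geometry in metres: D = 52.1 mm → 0.0521 m, h = 5.25 mm → 0.00525 m; screw speed N = 43.8 rpm = 0.73 rev/s
Shear rate: γ̇ = πDN/h = π·0.0521·0.73/0.00525 = 22.7589 s⁻¹
ΔT = η·γ̇²·t_res / (ρ·cp) = 895 · (22.7589)² · 204.776 / (1093 · 2382) = 36.4622 K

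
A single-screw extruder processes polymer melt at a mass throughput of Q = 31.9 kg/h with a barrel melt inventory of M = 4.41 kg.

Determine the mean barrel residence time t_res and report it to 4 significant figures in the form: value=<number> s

Throughput in SI: Q_s = 31.9 kg/h ÷ 3600 s/h = 0.00886111 kg/s
Mean residence time: t_res = M/Q_s = 4.41 kg / 0.00886111 kg/s = 497.68 s

value=497.7 s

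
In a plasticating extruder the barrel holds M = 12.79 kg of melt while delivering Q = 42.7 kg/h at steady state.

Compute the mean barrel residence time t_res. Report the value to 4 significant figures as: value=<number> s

value=1078. s

Convert throughput: Q = 42.7 kg/h = 42.7/3600 = 0.0118611 kg/s
t_res = M / Q_s = 12.79 ÷ 0.0118611 = 1078.31 s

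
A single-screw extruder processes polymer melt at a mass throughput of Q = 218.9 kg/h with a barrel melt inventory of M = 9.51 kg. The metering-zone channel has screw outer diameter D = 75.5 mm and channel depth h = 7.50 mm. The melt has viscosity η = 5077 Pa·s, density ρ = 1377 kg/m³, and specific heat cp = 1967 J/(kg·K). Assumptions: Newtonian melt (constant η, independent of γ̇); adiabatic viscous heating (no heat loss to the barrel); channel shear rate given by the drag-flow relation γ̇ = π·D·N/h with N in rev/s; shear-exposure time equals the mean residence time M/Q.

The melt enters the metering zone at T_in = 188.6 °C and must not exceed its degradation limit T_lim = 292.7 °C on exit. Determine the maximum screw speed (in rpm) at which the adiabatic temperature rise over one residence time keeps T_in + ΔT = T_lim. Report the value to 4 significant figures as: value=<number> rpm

value=35.75 rpm

Q_s = Q / 3600 = 218.9 / 3600 = 0.0608056 kg/s
Mean residence time: t_res = M/Q_s = 9.51 kg / 0.0608056 kg/s = 156.4 s
Convert to metres: D = 0.0755 m, h = 0.0075 m
ΔT_a = T_lim − T_in = 292.7 °C − 188.6 °C = 104.1 K
Invert ΔT = ηγ̇²t_res/(ρcp) for γ̇: γ̇_max² = ΔT_a ρ cp / (η t_res) = 104.1·1377·1967 / (5077·156.4) = 355.095 s⁻²
γ̇_max = √355.095 = 18.844 s⁻¹
N_max = γ̇_max·h / (π·D) = 18.844 · 0.0075 / (π · 0.0755) = 0.59585 rev/s = 35.751 rpm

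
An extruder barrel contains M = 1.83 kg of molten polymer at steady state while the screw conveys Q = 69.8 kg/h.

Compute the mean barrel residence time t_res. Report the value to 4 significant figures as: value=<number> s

Throughput in SI: Q_s = 69.8 kg/h ÷ 3600 s/h = 0.0193889 kg/s
Mean residence time: t_res = M/Q_s = 1.83 kg / 0.0193889 kg/s = 94.384 s

value=94.38 s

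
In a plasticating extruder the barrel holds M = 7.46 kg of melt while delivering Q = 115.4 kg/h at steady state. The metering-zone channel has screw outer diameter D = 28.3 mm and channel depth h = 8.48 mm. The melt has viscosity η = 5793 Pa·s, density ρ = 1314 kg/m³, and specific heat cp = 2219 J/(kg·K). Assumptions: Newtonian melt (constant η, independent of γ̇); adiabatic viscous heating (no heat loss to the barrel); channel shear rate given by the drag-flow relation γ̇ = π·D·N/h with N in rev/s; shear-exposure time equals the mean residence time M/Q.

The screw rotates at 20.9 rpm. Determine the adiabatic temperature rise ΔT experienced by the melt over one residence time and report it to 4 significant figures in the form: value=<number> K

Q_s = Q / 3600 = 115.4 / 3600 = 0.0320556 kg/s
t_res = M / Q_s = 7.46 ÷ 0.0320556 = 232.721 s
Convert to SI: D = 0.0283 m, h = 0.00848 m, N = 20.9/60 = 0.348333 rev/s
γ̇ = π D N / h = (π)(0.0283)(0.348333) / 0.00848 = 3.65204 s⁻¹
Adiabatic rise: ΔT = η γ̇² t_res / (ρ cp) = 5793·(3.65204)²·232.721 / (1314·2219) = 6.16676 K

value=6.167 K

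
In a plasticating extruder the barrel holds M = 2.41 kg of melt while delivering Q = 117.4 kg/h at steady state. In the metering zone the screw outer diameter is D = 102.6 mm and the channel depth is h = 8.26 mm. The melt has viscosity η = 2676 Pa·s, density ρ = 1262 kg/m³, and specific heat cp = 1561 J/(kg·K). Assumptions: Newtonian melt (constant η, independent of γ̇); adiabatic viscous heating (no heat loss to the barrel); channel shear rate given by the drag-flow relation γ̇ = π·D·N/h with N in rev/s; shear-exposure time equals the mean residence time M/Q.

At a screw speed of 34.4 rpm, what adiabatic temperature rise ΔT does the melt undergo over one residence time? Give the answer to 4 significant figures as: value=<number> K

Q_s = Q / 3600 = 117.4 / 3600 = 0.0326111 kg/s
t_res = M / Q_s = 2.41 / 0.0326111 = 73.9012 s
Convert to SI: D = 0.1026 m, h = 0.00826 m, N = 34.4/60 = 0.573333 rev/s
Shear rate: γ̇ = πDN/h = π·0.1026·0.573333/0.00826 = 22.373 s⁻¹
ΔT = η·γ̇²·t_res/(ρ·cp) = [2676 × 22.373² × 73.9012] / [1262 × 1561] = 50.2486 K

value=50.25 K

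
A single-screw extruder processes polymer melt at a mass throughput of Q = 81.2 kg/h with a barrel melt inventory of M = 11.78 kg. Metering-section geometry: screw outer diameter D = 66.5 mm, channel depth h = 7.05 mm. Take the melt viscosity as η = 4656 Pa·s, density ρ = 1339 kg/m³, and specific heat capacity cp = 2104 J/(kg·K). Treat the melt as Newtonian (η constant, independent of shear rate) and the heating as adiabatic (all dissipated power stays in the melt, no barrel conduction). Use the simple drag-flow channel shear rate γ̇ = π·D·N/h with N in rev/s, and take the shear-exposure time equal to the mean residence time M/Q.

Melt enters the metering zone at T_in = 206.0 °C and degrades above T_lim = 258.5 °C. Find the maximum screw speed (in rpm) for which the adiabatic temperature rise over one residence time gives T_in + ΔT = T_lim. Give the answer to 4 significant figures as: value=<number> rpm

value=15.79 rpm

Q_s = Q / 3600 = 81.2 / 3600 = 0.0225556 kg/s
Mean residence time: t_res = M/Q_s = 11.78 kg / 0.0225556 kg/s = 522.266 s
D = 66.5 mm = 0.0665 m;  h = 7.05 mm = 0.00705 m
ΔT_a = T_lim − T_in = 258.5 °C − 206.0 °C = 52.5 K
Invert ΔT = ηγ̇²t_res/(ρcp) for γ̇: γ̇_max² = ΔT_a ρ cp / (η t_res) = 52.5·1339·2104 / (4656·522.266) = 60.8248 s⁻²
γ̇_max = √60.8248 = 7.79903 s⁻¹
N_max = γ̇_max h / (πD) = 7.79903·0.00705/(π·0.0665) = 0.263183 rev/s → ×60 = 15.791 rpm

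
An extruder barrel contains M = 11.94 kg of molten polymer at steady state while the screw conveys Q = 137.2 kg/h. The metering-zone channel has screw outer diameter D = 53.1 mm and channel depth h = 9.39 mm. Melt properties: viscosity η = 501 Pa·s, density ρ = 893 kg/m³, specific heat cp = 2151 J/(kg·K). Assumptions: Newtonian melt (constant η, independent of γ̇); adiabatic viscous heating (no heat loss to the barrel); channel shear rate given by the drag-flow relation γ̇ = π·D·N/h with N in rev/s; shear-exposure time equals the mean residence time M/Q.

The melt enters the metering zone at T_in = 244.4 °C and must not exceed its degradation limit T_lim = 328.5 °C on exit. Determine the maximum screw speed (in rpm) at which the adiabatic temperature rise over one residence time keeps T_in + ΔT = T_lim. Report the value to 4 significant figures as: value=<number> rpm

value=108.3 rpm

Throughput in SI: Q_s = 137.2 kg/h ÷ 3600 s/h = 0.0381111 kg/s
t_res = M / Q_s = 11.94 ÷ 0.0381111 = 313.294 s
D = 53.1 mm = 0.0531 m;  h = 9.39 mm = 0.00939 m
ΔT_a = T_lim − T_in = 328.5 °C − 244.4 °C = 84.1 K
γ̇_max² = ΔT_a·ρ·cp/(η·t_res) = 84.1·893·2151/(501·313.294) = 1029.19 s⁻²
Take the square root: γ̇_max = √(1029.19) = 32.0811 s⁻¹
N_max = γ̇_max·h / (π·D) = 32.0811 · 0.00939 / (π · 0.0531) = 1.8058 rev/s = 108.348 rpm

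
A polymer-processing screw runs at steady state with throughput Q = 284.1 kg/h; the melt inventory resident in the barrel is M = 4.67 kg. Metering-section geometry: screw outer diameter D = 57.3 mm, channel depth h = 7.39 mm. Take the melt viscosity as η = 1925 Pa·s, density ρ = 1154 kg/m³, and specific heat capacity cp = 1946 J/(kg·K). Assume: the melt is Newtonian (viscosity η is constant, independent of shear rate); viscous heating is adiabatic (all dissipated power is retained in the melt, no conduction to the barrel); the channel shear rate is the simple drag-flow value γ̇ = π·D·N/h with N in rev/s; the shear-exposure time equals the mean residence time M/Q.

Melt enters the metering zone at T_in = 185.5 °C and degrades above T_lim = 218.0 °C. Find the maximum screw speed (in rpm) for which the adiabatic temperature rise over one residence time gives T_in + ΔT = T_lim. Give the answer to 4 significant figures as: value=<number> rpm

value=62.35 rpm

Throughput in SI: Q_s = 284.1 kg/h ÷ 3600 s/h = 0.0789167 kg/s
Mean residence time: t_res = M/Q_s = 4.67 kg / 0.0789167 kg/s = 59.1763 s
Convert to metres: D = 0.0573 m, h = 0.00739 m
ΔT_a = T_lim − T_in = 218.0 °C − 185.5 °C = 32.5 K
γ̇_max² = ΔT_a·ρ·cp/(η·t_res) = 32.5·1154·1946/(1925·59.1763) = 640.698 s⁻²
Take the square root: γ̇_max = √(640.698) = 25.312 s⁻¹
N_max = γ̇_max·h / (π·D) = 25.312 · 0.00739 / (π · 0.0573) = 1.03912 rev/s = 62.3473 rpm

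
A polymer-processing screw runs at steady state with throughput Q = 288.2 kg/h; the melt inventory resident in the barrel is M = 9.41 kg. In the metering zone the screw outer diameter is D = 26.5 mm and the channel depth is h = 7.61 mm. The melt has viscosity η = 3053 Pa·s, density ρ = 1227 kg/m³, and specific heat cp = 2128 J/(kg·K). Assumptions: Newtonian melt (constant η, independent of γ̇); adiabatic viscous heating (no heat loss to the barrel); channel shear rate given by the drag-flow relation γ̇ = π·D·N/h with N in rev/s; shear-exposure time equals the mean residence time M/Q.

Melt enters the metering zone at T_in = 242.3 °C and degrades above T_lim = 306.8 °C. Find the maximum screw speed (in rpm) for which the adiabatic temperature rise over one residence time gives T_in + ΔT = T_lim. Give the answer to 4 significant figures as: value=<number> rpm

Throughput in SI: Q_s = 288.2 kg/h ÷ 3600 s/h = 0.0800556 kg/s
Mean residence time: t_res = M/Q_s = 9.41 kg / 0.0800556 kg/s = 117.543 s
Convert to metres: D = 0.0265 m, h = 0.00761 m
ΔT_a = T_lim − T_in = 306.8 °C − 242.3 °C = 64.5 K
γ̇_max² = ΔT_a·ρ·cp/(η·t_res) = 64.5·1227·2128/(3053·117.543) = 469.3 s⁻²
γ̇_max = √469.3 = 21.6633 s⁻¹
Solve γ̇ = πDN/h for N: N_max = γ̇_max·h/(π·D) = 21.6633 × 0.00761 / (π × 0.0265) = 1.98022 rev/s = 118.813 rpm

value=118.8 rpm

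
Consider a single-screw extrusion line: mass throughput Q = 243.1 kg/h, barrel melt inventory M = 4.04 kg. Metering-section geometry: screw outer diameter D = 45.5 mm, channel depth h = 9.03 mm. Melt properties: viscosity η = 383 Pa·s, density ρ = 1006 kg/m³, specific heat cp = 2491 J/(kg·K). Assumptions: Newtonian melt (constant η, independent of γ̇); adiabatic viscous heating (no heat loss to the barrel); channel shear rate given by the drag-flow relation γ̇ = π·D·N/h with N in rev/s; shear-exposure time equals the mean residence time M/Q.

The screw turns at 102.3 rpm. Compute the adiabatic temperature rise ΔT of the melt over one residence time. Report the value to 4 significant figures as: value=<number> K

value=6.661 K

Throughput in SI: Q_s = 243.1 kg/h ÷ 3600 s/h = 0.0675278 kg/s
Mean residence time: t_res = M/Q_s = 4.04 kg / 0.0675278 kg/s = 59.8272 s
Convert to SI: D = 0.0455 m, h = 0.00903 m, N = 102.3/60 = 1.705 rev/s
γ̇ = π D N / h = (π)(0.0455)(1.705) / 0.00903 = 26.9897 s⁻¹
ΔT = η·γ̇²·t_res/(ρ·cp) = [383 × 26.9897² × 59.8272] / [1006 × 2491] = 6.66073 K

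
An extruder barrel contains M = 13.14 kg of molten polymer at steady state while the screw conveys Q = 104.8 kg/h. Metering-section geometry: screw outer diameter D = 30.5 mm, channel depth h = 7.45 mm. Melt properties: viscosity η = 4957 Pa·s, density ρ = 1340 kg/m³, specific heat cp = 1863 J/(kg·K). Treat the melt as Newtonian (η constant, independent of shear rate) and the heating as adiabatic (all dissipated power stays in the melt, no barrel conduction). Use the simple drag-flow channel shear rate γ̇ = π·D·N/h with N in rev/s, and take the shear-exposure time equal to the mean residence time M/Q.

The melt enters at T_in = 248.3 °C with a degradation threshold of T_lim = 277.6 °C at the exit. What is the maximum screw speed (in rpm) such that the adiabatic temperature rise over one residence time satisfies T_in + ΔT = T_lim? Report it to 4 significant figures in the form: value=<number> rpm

Throughput in SI: Q_s = 104.8 kg/h ÷ 3600 s/h = 0.0291111 kg/s
t_res = M / Q_s = 13.14 ÷ 0.0291111 = 451.374 s
Convert to metres: D = 0.0305 m, h = 0.00745 m
ΔT_a = T_lim − T_in = 277.6 − 248.3 = 29.3 K
γ̇_max² = ΔT_a·ρ·cp/(η·t_res) = 29.3·1340·1863/(4957·451.374) = 32.6911 s⁻²
Take the square root: γ̇_max = √(32.6911) = 5.71761 s⁻¹
N_max = γ̇_max h / (πD) = 5.71761·0.00745/(π·0.0305) = 0.444551 rev/s → ×60 = 26.6731 rpm

value=26.67 rpm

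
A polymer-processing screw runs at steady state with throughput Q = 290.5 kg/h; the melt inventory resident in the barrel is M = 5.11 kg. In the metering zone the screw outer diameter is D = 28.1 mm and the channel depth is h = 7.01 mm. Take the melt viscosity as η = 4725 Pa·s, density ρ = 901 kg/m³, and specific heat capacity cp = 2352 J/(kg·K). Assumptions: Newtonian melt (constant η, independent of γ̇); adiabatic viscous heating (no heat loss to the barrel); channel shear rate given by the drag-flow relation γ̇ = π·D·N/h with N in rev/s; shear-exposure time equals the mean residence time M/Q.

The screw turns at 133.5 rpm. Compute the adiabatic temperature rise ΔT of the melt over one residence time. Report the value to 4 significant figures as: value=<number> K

value=110.9 K

Q_s = Q / 3600 = 290.5 / 3600 = 0.0806944 kg/s
t_res = M / Q_s = 5.11 / 0.0806944 = 63.3253 s
D = 28.1 mm = 0.0281 m;  h = 7.01 mm = 0.00701 m;  N = 133.5 rpm / 60 = 2.225 rev/s
γ̇ = π·D·N / h = π · 0.0281 · 2.225 / 0.00701 = 28.02 s⁻¹
Adiabatic rise: ΔT = η γ̇² t_res / (ρ cp) = 4725·(28.02)²·63.3253 / (901·2352) = 110.855 K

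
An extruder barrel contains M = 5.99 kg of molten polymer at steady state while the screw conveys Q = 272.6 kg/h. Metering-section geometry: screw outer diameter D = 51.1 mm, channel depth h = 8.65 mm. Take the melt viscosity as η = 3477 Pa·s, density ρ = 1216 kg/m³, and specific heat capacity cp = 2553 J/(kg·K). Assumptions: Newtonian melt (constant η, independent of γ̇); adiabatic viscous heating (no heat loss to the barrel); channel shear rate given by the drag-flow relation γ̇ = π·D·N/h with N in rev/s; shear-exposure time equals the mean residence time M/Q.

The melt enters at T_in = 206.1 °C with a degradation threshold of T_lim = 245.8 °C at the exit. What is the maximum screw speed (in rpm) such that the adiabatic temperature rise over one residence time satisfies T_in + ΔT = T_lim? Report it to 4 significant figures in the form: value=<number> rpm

value=68.44 rpm

Throughput in SI: Q_s = 272.6 kg/h ÷ 3600 s/h = 0.0757222 kg/s
t_res = M / Q_s = 5.99 ÷ 0.0757222 = 79.1049 s
Convert to metres: D = 0.0511 m, h = 0.00865 m
ΔT_a = T_lim − T_in = 245.8 − 206.1 = 39.7 K
γ̇_max² = ΔT_a·ρ·cp / (η·t_res) = [39.7 × 1216 × 2553] / [3477 × 79.1049] = 448.092 s⁻²
γ̇_max = √448.092 = 21.1682 s⁻¹
Solve γ̇ = πDN/h for N: N_max = γ̇_max·h/(π·D) = 21.1682 × 0.00865 / (π × 0.0511) = 1.14059 rev/s = 68.4353 rpm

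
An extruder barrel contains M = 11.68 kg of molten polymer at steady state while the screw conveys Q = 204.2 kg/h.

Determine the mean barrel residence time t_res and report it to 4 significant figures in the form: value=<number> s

value=205.9 s

Throughput in SI: Q_s = 204.2 kg/h ÷ 3600 s/h = 0.0567222 kg/s
Mean residence time: t_res = M/Q_s = 11.68 kg / 0.0567222 kg/s = 205.916 s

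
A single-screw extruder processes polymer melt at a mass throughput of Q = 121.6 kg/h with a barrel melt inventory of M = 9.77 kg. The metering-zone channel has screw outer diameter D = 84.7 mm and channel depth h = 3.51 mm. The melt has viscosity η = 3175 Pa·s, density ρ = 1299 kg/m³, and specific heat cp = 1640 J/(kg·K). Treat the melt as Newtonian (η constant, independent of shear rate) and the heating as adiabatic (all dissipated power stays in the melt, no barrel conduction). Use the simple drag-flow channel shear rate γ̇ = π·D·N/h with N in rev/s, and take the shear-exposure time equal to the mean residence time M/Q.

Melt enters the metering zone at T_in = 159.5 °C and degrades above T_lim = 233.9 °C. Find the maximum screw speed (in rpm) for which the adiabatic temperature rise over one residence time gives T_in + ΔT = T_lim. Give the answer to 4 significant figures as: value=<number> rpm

value=10.40 rpm

Q_s = Q / 3600 = 121.6 / 3600 = 0.0337778 kg/s
Mean residence time: t_res = M/Q_s = 9.77 kg / 0.0337778 kg/s = 289.243 s
D = 84.7 mm = 0.0847 m;  h = 3.51 mm = 0.00351 m
ΔT_a = T_lim − T_in = 233.9 °C − 159.5 °C = 74.4 K
γ̇_max² = ΔT_a·ρ·cp/(η·t_res) = 74.4·1299·1640/(3175·289.243) = 172.591 s⁻²
γ̇_max = sqrt(172.591) = 13.1374 s⁻¹
Solve γ̇ = πDN/h for N: N_max = γ̇_max·h/(π·D) = 13.1374 × 0.00351 / (π × 0.0847) = 0.173294 rev/s = 10.3976 rpm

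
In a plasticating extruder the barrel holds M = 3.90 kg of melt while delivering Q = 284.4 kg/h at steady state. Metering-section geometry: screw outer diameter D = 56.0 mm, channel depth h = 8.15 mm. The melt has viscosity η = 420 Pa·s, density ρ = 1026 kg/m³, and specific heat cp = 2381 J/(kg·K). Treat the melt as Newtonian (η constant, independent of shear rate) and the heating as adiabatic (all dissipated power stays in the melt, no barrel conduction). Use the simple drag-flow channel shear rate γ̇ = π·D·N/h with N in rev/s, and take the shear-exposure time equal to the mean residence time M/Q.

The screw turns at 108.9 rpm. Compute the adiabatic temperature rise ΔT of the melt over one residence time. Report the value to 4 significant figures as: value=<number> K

value=13.03 K

Convert throughput: Q = 284.4 kg/h = 284.4/3600 = 0.079 kg/s
Mean residence time: t_res = M/Q_s = 3.90 kg / 0.079 kg/s = 49.3671 s
D = 56.0 mm = 0.056 m;  h = 8.15 mm = 0.00815 m;  N = 108.9 rpm / 60 = 1.815 rev/s
γ̇ = π·D·N / h = π · 0.056 · 1.815 / 0.00815 = 39.1793 s⁻¹
Adiabatic rise: ΔT = η γ̇² t_res / (ρ cp) = 420·(39.1793)²·49.3671 / (1026·2381) = 13.0285 K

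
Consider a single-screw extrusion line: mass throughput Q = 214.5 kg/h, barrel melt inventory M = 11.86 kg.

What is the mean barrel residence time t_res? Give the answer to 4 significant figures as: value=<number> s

Convert throughput: Q = 214.5 kg/h = 214.5/3600 = 0.0595833 kg/s
t_res = M / Q_s = 11.86 ÷ 0.0595833 = 199.049 s

value=199.0 s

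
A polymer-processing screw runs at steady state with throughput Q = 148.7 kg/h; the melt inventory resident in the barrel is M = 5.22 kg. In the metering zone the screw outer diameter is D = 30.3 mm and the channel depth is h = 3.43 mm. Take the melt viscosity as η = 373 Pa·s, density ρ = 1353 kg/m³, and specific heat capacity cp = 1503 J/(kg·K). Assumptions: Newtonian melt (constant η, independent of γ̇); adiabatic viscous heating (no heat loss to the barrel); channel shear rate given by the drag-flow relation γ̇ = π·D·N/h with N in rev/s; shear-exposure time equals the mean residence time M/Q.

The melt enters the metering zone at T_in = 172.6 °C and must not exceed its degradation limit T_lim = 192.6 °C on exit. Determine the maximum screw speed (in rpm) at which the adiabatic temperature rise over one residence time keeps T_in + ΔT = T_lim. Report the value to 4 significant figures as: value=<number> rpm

Convert throughput: Q = 148.7 kg/h = 148.7/3600 = 0.0413056 kg/s
t_res = M / Q_s = 5.22 / 0.0413056 = 126.375 s
Geometry in SI: D = 30.3 mm → 0.0303 m, h = 3.43 mm → 0.00343 m
Allowable rise: ΔT_a = T_lim − T_in = 192.6 − 172.6 = 20 K
Invert ΔT = ηγ̇²t_res/(ρcp) for γ̇: γ̇_max² = ΔT_a ρ cp / (η t_res) = 20·1353·1503 / (373·126.375) = 862.811 s⁻²
Take the square root: γ̇_max = √(862.811) = 29.3737 s⁻¹
N_max = γ̇_max·h / (π·D) = 29.3737 · 0.00343 / (π · 0.0303) = 1.05842 rev/s = 63.5054 rpm

value=63.51 rpm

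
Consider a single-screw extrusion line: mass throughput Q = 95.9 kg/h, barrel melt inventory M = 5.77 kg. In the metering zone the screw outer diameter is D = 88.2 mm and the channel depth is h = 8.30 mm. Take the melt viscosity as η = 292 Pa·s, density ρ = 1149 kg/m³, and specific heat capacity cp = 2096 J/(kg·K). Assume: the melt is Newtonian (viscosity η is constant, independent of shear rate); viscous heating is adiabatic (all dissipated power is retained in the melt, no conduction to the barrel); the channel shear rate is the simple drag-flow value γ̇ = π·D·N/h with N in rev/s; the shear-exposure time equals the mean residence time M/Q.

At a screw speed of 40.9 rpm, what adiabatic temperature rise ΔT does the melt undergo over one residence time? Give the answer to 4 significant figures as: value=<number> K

Convert throughput: Q = 95.9 kg/h = 95.9/3600 = 0.0266389 kg/s
Mean residence time: t_res = M/Q_s = 5.77 kg / 0.0266389 kg/s = 216.601 s
Convert to SI: D = 0.0882 m, h = 0.0083 m, N = 40.9/60 = 0.681667 rev/s
γ̇ = π D N / h = (π)(0.0882)(0.681667) / 0.0083 = 22.7569 s⁻¹
ΔT = η·γ̇²·t_res / (ρ·cp) = 292 · (22.7569)² · 216.601 / (1149 · 2096) = 13.6005 K

value=13.60 K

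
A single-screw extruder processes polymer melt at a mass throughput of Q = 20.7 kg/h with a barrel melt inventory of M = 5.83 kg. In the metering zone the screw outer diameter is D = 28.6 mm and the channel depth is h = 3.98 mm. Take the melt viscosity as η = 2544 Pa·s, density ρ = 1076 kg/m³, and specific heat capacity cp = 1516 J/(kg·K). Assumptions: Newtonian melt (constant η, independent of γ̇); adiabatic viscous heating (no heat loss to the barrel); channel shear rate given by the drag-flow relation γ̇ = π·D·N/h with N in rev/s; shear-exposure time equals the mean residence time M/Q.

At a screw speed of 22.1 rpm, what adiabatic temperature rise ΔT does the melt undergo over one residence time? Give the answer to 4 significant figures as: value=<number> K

Q_s = Q / 3600 = 20.7 / 3600 = 0.00575 kg/s
Mean residence time: t_res = M/Q_s = 5.83 kg / 0.00575 kg/s = 1013.91 s
Geometry in metres: D = 28.6 mm → 0.0286 m, h = 3.98 mm → 0.00398 m; screw speed N = 22.1 rpm = 0.368333 rev/s
γ̇ = π D N / h = (π)(0.0286)(0.368333) / 0.00398 = 8.31522 s⁻¹
Adiabatic rise: ΔT = η γ̇² t_res / (ρ cp) = 2544·(8.31522)²·1013.91 / (1076·1516) = 109.334 K

value=109.3 K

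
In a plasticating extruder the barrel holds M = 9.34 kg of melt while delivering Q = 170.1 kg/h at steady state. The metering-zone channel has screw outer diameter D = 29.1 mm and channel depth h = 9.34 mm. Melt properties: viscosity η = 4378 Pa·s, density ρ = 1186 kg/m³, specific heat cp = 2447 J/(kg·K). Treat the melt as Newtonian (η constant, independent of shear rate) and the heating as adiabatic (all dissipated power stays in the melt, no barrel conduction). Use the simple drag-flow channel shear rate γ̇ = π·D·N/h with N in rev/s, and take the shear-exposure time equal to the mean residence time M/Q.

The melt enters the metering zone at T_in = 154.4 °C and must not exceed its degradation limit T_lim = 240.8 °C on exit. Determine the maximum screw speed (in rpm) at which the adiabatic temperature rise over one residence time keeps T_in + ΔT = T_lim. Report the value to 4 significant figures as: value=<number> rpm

Convert throughput: Q = 170.1 kg/h = 170.1/3600 = 0.04725 kg/s
t_res = M / Q_s = 9.34 / 0.04725 = 197.672 s
Geometry in SI: D = 29.1 mm → 0.0291 m, h = 9.34 mm → 0.00934 m
ΔT_a = T_lim − T_in = 240.8 − 154.4 = 86.4 K
Invert ΔT = ηγ̇²t_res/(ρcp) for γ̇: γ̇_max² = ΔT_a ρ cp / (η t_res) = 86.4·1186·2447 / (4378·197.672) = 289.742 s⁻²
Take the square root: γ̇_max = √(289.742) = 17.0218 s⁻¹
N_max = γ̇_max·h / (π·D) = 17.0218 · 0.00934 / (π · 0.0291) = 1.73904 rev/s = 104.342 rpm

value=104.3 rpm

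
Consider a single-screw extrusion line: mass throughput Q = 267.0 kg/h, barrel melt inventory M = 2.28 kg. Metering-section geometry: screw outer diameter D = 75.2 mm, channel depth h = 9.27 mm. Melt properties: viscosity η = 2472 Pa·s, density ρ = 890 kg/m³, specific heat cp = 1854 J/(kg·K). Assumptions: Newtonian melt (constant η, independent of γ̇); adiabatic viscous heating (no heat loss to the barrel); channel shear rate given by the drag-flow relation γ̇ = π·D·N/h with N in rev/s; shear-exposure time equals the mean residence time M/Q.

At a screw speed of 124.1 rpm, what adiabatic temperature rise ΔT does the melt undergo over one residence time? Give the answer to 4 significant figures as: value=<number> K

Q_s = Q / 3600 = 267.0 / 3600 = 0.0741667 kg/s
t_res = M / Q_s = 2.28 ÷ 0.0741667 = 30.7416 s
Convert to SI: D = 0.0752 m, h = 0.00927 m, N = 124.1/60 = 2.06833 rev/s
γ̇ = π D N / h = (π)(0.0752)(2.06833) / 0.00927 = 52.7119 s⁻¹
ΔT = η·γ̇²·t_res / (ρ·cp) = 2472 · (52.7119)² · 30.7416 / (890 · 1854) = 127.965 K

value=128.0 K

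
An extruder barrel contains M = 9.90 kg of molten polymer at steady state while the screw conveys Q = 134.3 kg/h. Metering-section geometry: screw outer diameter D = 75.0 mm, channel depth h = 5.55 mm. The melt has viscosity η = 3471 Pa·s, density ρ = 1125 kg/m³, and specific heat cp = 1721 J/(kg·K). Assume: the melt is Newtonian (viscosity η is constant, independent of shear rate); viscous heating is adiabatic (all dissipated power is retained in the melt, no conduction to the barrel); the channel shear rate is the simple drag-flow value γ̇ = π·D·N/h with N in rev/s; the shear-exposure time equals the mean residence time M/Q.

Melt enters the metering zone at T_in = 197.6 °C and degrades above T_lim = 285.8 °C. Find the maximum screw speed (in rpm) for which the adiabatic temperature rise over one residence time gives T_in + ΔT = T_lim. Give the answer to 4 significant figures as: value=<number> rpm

value=19.24 rpm

Throughput in SI: Q_s = 134.3 kg/h ÷ 3600 s/h = 0.0373056 kg/s
Mean residence time: t_res = M/Q_s = 9.90 kg / 0.0373056 kg/s = 265.376 s
D = 75.0 mm = 0.075 m;  h = 5.55 mm = 0.00555 m
ΔT_a = T_lim − T_in = 285.8 °C − 197.6 °C = 88.2 K
γ̇_max² = ΔT_a·ρ·cp / (η·t_res) = [88.2 × 1125 × 1721] / [3471 × 265.376] = 185.39 s⁻²
γ̇_max = √185.39 = 13.6158 s⁻¹
N_max = γ̇_max h / (πD) = 13.6158·0.00555/(π·0.075) = 0.320719 rev/s → ×60 = 19.2431 rpm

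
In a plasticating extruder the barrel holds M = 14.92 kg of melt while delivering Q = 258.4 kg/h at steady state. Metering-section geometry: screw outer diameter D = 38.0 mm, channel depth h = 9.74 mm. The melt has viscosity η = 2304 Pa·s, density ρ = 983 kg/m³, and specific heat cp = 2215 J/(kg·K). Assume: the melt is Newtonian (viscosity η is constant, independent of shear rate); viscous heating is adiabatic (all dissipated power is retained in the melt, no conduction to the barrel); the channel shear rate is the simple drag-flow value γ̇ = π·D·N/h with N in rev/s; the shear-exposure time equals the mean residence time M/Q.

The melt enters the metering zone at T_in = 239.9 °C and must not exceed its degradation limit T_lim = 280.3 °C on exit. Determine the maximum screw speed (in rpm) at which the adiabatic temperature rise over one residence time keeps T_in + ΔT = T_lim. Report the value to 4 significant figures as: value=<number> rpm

Throughput in SI: Q_s = 258.4 kg/h ÷ 3600 s/h = 0.0717778 kg/s
t_res = M / Q_s = 14.92 ÷ 0.0717778 = 207.864 s
D = 38.0 mm = 0.038 m;  h = 9.74 mm = 0.00974 m
Allowable rise: ΔT_a = T_lim − T_in = 280.3 − 239.9 = 40.4 K
γ̇_max² = ΔT_a·ρ·cp/(η·t_res) = 40.4·983·2215/(2304·207.864) = 183.674 s⁻²
γ̇_max = sqrt(183.674) = 13.5526 s⁻¹
Solve γ̇ = πDN/h for N: N_max = γ̇_max·h/(π·D) = 13.5526 × 0.00974 / (π × 0.038) = 1.10573 rev/s = 66.3438 rpm

value=66.34 rpm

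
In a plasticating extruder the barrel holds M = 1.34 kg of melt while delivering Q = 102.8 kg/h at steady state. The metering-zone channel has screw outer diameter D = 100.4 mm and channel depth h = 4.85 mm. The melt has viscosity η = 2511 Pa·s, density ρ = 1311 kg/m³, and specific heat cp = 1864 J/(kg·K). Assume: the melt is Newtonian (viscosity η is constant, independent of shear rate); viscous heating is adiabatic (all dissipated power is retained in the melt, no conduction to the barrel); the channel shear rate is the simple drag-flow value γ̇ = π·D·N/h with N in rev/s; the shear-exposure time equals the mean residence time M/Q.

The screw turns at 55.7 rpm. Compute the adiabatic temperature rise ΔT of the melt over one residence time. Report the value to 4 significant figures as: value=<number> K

value=175.8 K

Convert throughput: Q = 102.8 kg/h = 102.8/3600 = 0.0285556 kg/s
t_res = M / Q_s = 1.34 / 0.0285556 = 46.9261 s
Geometry in metres: D = 100.4 mm → 0.1004 m, h = 4.85 mm → 0.00485 m; screw speed N = 55.7 rpm = 0.928333 rev/s
γ̇ = π D N / h = (π)(0.1004)(0.928333) / 0.00485 = 60.3734 s⁻¹
ΔT = η·γ̇²·t_res/(ρ·cp) = [2511 × 60.3734² × 46.9261] / [1311 × 1864] = 175.753 K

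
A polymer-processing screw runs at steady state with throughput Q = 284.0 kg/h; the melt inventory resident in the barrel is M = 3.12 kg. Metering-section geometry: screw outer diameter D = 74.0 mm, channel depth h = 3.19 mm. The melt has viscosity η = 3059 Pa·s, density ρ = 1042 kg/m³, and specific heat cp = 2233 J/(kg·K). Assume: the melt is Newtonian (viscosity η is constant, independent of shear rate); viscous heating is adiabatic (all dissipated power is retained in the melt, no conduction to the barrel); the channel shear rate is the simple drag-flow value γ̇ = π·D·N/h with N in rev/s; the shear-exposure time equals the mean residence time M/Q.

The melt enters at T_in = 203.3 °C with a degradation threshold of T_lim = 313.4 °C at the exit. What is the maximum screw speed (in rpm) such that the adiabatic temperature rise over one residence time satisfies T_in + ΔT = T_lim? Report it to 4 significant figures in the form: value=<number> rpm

value=37.89 rpm

Throughput in SI: Q_s = 284.0 kg/h ÷ 3600 s/h = 0.0788889 kg/s
t_res = M / Q_s = 3.12 ÷ 0.0788889 = 39.5493 s
D = 74.0 mm = 0.074 m;  h = 3.19 mm = 0.00319 m
ΔT_a = T_lim − T_in = 313.4 − 203.3 = 110.1 K
Invert ΔT = ηγ̇²t_res/(ρcp) for γ̇: γ̇_max² = ΔT_a ρ cp / (η t_res) = 110.1·1042·2233 / (3059·39.5493) = 2117.51 s⁻²
γ̇_max = sqrt(2117.51) = 46.0164 s⁻¹
N_max = γ̇_max h / (πD) = 46.0164·0.00319/(π·0.074) = 0.631425 rev/s → ×60 = 37.8855 rpm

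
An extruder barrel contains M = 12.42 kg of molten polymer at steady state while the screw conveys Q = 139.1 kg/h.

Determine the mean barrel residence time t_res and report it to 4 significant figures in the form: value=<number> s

value=321.4 s

Throughput in SI: Q_s = 139.1 kg/h ÷ 3600 s/h = 0.0386389 kg/s
t_res = M / Q_s = 12.42 ÷ 0.0386389 = 321.438 s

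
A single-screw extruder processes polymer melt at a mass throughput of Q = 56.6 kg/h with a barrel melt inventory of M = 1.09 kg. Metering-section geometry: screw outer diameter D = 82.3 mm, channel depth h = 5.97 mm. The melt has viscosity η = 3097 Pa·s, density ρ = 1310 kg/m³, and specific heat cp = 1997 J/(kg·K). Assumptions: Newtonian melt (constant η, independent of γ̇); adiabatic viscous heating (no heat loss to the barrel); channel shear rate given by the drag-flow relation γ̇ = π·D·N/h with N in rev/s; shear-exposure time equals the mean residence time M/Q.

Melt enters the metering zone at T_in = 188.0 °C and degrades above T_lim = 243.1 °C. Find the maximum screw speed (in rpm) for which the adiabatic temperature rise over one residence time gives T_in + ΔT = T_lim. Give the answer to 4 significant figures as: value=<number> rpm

Q_s = Q / 3600 = 56.6 / 3600 = 0.0157222 kg/s
t_res = M / Q_s = 1.09 ÷ 0.0157222 = 69.3286 s
Convert to metres: D = 0.0823 m, h = 0.00597 m
ΔT_a = T_lim − T_in = 243.1 − 188.0 = 55.1 K
Invert ΔT = ηγ̇²t_res/(ρcp) for γ̇: γ̇_max² = ΔT_a ρ cp / (η t_res) = 55.1·1310·1997 / (3097·69.3286) = 671.347 s⁻²
Take the square root: γ̇_max = √(671.347) = 25.9104 s⁻¹
N_max = γ̇_max·h / (π·D) = 25.9104 · 0.00597 / (π · 0.0823) = 0.598271 rev/s = 35.8963 rpm

value=35.90 rpm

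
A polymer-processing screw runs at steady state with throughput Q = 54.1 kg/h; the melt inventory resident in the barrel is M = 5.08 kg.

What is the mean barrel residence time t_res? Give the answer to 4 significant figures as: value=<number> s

Q_s = Q / 3600 = 54.1 / 3600 = 0.0150278 kg/s
Mean residence time: t_res = M/Q_s = 5.08 kg / 0.0150278 kg/s = 338.041 s

value=338.0 s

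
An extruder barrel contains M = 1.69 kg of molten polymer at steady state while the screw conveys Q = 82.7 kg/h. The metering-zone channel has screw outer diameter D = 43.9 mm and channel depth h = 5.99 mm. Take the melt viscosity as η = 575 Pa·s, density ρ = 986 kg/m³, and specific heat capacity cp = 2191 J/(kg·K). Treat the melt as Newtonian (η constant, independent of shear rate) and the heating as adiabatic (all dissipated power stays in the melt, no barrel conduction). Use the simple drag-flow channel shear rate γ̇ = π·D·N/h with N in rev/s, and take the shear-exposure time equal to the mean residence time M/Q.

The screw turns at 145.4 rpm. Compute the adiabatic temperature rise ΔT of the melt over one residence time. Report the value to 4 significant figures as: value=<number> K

Convert throughput: Q = 82.7 kg/h = 82.7/3600 = 0.0229722 kg/s
Mean residence time: t_res = M/Q_s = 1.69 kg / 0.0229722 kg/s = 73.5671 s
Convert to SI: D = 0.0439 m, h = 0.00599 m, N = 145.4/60 = 2.42333 rev/s
Shear rate: γ̇ = πDN/h = π·0.0439·2.42333/0.00599 = 55.7957 s⁻¹
Adiabatic rise: ΔT = η γ̇² t_res / (ρ cp) = 575·(55.7957)²·73.5671 / (986·2191) = 60.9584 K

value=60.96 K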